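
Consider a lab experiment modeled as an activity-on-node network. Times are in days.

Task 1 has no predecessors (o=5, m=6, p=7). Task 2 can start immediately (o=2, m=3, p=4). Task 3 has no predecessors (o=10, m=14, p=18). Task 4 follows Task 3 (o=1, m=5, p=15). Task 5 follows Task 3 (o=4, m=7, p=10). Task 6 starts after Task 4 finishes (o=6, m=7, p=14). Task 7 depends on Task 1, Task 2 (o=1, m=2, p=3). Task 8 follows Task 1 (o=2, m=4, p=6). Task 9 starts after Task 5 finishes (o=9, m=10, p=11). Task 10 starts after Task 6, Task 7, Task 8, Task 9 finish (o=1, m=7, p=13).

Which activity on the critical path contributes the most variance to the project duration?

te_Task 1 = (5 + 4·6 + 7)/6 = 36/6 = 6; σ²_Task 1 = ((7−5)/6)² = 0.111
te_Task 2 = (2 + 4·3 + 4)/6 = 18/6 = 3; σ²_Task 2 = ((4−2)/6)² = 0.111
te_Task 3 = (10 + 4·14 + 18)/6 = 84/6 = 14; σ²_Task 3 = ((18−10)/6)² = 1.778
te_Task 4 = (1 + 4·5 + 15)/6 = 36/6 = 6; σ²_Task 4 = ((15−1)/6)² = 5.444
te_Task 5 = (4 + 4·7 + 10)/6 = 42/6 = 7; σ²_Task 5 = ((10−4)/6)² = 1.000
te_Task 6 = (6 + 4·7 + 14)/6 = 48/6 = 8; σ²_Task 6 = ((14−6)/6)² = 1.778
te_Task 7 = (1 + 4·2 + 3)/6 = 12/6 = 2; σ²_Task 7 = ((3−1)/6)² = 0.111
te_Task 8 = (2 + 4·4 + 6)/6 = 24/6 = 4; σ²_Task 8 = ((6−2)/6)² = 0.444
te_Task 9 = (9 + 4·10 + 11)/6 = 60/6 = 10; σ²_Task 9 = ((11−9)/6)² = 0.111
te_Task 10 = (1 + 4·7 + 13)/6 = 42/6 = 7; σ²_Task 10 = ((13−1)/6)² = 4.000

Forward pass:
ES_Task 1 = 0; EF_Task 1 = 6
ES_Task 2 = 0; EF_Task 2 = 3
ES_Task 3 = 0; EF_Task 3 = 14
ES_Task 4 = 14; EF_Task 4 = 14+6 = 20
ES_Task 5 = 14; EF_Task 5 = 14+7 = 21
ES_Task 6 = 20; EF_Task 6 = 20+8 = 28
ES_Task 7 = max(EF_Task 1=6, EF_Task 2=3) = 6; EF_Task 7 = 6+2 = 8
ES_Task 8 = 6; EF_Task 8 = 6+4 = 10
ES_Task 9 = 21; EF_Task 9 = 21+10 = 31
ES_Task 10 = max(EF_Task 6=28, EF_Task 7=8, EF_Task 8=10, EF_Task 9=31) = 31; EF_Task 10 = 31+7 = 38
Expected project duration μ = 38 days. Critical path: Task 3 → Task 5 → Task 9 → Task 10.

Variances on critical path: σ²_Task 3=1.778, σ²_Task 5=1.000, σ²_Task 9=0.111, σ²_Task 10=4.000.
Largest is σ²_Task 10 = 4.000.

Task 10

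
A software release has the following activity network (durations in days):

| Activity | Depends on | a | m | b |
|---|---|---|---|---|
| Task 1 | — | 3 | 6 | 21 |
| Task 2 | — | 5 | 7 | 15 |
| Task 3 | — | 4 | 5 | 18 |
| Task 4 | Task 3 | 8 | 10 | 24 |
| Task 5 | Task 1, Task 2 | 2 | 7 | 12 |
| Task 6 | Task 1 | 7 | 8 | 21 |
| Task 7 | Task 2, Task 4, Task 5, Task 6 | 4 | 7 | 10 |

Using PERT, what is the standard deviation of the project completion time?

te_Task 1 = (3 + 4·6 + 21)/6 = 48/6 = 8; σ²_Task 1 = ((21−3)/6)² = 9.000
te_Task 2 = (5 + 4·7 + 15)/6 = 48/6 = 8; σ²_Task 2 = ((15−5)/6)² = 2.778
te_Task 3 = (4 + 4·5 + 18)/6 = 42/6 = 7; σ²_Task 3 = ((18−4)/6)² = 5.444
te_Task 4 = (8 + 4·10 + 24)/6 = 72/6 = 12; σ²_Task 4 = ((24−8)/6)² = 7.111
te_Task 5 = (2 + 4·7 + 12)/6 = 42/6 = 7; σ²_Task 5 = ((12−2)/6)² = 2.778
te_Task 6 = (7 + 4·8 + 21)/6 = 60/6 = 10; σ²_Task 6 = ((21−7)/6)² = 5.444
te_Task 7 = (4 + 4·7 + 10)/6 = 42/6 = 7; σ²_Task 7 = ((10−4)/6)² = 1.000

Forward pass:
ES_Task 1 = 0; EF_Task 1 = 8
ES_Task 2 = 0; EF_Task 2 = 8
ES_Task 3 = 0; EF_Task 3 = 7
ES_Task 4 = 7; EF_Task 4 = 7+12 = 19
ES_Task 5 = max(EF_Task 1=8, EF_Task 2=8) = 8; EF_Task 5 = 8+7 = 15
ES_Task 6 = 8; EF_Task 6 = 8+10 = 18
ES_Task 7 = max(EF_Task 2=8, EF_Task 4=19, EF_Task 5=15, EF_Task 6=18) = 19; EF_Task 7 = 19+7 = 26
Expected project duration μ = 26 days. Critical path: Task 3 → Task 4 → Task 7.

Variance along critical path = 5.444 + 7.111 + 1.000 = 13.556
σ = √13.556 = 3.682 days

3.68 days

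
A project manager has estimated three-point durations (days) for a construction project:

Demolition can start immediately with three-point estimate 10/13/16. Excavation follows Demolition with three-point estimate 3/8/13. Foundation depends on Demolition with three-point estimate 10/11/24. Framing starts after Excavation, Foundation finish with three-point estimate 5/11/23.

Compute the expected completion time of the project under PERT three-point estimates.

38 days

te_Demolition = (10 + 4·13 + 16)/6 = 78/6 = 13
te_Excavation = (3 + 4·8 + 13)/6 = 48/6 = 8
te_Foundation = (10 + 4·11 + 24)/6 = 78/6 = 13
te_Framing = (5 + 4·11 + 23)/6 = 72/6 = 12

Forward pass:
ES_Demolition = 0; EF_Demolition = 13
ES_Excavation = 13; EF_Excavation = 13+8 = 21
ES_Foundation = 13; EF_Foundation = 13+13 = 26
ES_Framing = max(EF_Excavation=21, EF_Foundation=26) = 26; EF_Framing = 26+12 = 38
Expected project duration μ = 38 days. Critical path: Demolition → Foundation → Framing.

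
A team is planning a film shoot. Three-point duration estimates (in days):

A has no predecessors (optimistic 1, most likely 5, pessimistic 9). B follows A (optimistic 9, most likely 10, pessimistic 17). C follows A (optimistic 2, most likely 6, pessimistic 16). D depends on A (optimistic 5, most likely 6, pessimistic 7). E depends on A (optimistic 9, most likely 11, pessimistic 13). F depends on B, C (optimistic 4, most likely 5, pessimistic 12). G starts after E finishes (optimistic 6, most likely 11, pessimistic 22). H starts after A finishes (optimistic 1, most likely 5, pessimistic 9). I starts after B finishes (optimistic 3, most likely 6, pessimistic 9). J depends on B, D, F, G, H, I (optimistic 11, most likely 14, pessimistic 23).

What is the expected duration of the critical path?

te_A = (1 + 4·5 + 9)/6 = 30/6 = 5
te_B = (9 + 4·10 + 17)/6 = 66/6 = 11
te_C = (2 + 4·6 + 16)/6 = 42/6 = 7
te_D = (5 + 4·6 + 7)/6 = 36/6 = 6
te_E = (9 + 4·11 + 13)/6 = 66/6 = 11
te_F = (4 + 4·5 + 12)/6 = 36/6 = 6
te_G = (6 + 4·11 + 22)/6 = 72/6 = 12
te_H = (1 + 4·5 + 9)/6 = 30/6 = 5
te_I = (3 + 4·6 + 9)/6 = 36/6 = 6
te_J = (11 + 4·14 + 23)/6 = 90/6 = 15

Forward pass:
ES_A = 0; EF_A = 5
ES_B = 5; EF_B = 5+11 = 16
ES_C = 5; EF_C = 5+7 = 12
ES_D = 5; EF_D = 5+6 = 11
ES_E = 5; EF_E = 5+11 = 16
ES_F = max(EF_B=16, EF_C=12) = 16; EF_F = 16+6 = 22
ES_G = 16; EF_G = 16+12 = 28
ES_H = 5; EF_H = 5+5 = 10
ES_I = 16; EF_I = 16+6 = 22
ES_J = max(EF_B=16, EF_D=11, EF_F=22, EF_G=28, EF_H=10, EF_I=22) = 28; EF_J = 28+15 = 43
Expected project duration μ = 43 days. Critical path: A → E → G → J.

43 days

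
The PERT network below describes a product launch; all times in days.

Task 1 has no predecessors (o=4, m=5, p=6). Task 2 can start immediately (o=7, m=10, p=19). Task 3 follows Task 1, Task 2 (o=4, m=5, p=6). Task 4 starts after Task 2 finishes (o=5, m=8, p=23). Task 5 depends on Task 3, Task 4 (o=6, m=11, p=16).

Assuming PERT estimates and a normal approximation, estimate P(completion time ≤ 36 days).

0.843

te_Task 1 = (4 + 4·5 + 6)/6 = 30/6 = 5; σ²_Task 1 = ((6−4)/6)² = 0.111
te_Task 2 = (7 + 4·10 + 19)/6 = 66/6 = 11; σ²_Task 2 = ((19−7)/6)² = 4.000
te_Task 3 = (4 + 4·5 + 6)/6 = 30/6 = 5; σ²_Task 3 = ((6−4)/6)² = 0.111
te_Task 4 = (5 + 4·8 + 23)/6 = 60/6 = 10; σ²_Task 4 = ((23−5)/6)² = 9.000
te_Task 5 = (6 + 4·11 + 16)/6 = 66/6 = 11; σ²_Task 5 = ((16−6)/6)² = 2.778

Forward pass:
ES_Task 1 = 0; EF_Task 1 = 5
ES_Task 2 = 0; EF_Task 2 = 11
ES_Task 3 = max(EF_Task 1=5, EF_Task 2=11) = 11; EF_Task 3 = 11+5 = 16
ES_Task 4 = 11; EF_Task 4 = 11+10 = 21
ES_Task 5 = max(EF_Task 3=16, EF_Task 4=21) = 21; EF_Task 5 = 21+11 = 32
Expected project duration μ = 32 days. Critical path: Task 2 → Task 4 → Task 5.

Variance along critical path = 4.000 + 9.000 + 2.778 = 15.778; σ = √15.778 = 3.972 days.
Z = (36 − 32) / 3.972 = 1.007
P(T ≤ 36) = Φ(1.007) ≈ 0.843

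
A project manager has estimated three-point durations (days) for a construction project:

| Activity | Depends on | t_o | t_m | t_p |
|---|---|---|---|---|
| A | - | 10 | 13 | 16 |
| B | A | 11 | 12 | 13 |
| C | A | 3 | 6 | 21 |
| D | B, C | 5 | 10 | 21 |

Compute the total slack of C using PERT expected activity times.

te_A = (10 + 4·13 + 16)/6 = 78/6 = 13
te_B = (11 + 4·12 + 13)/6 = 72/6 = 12
te_C = (3 + 4·6 + 21)/6 = 48/6 = 8
te_D = (5 + 4·10 + 21)/6 = 66/6 = 11

Forward pass:
ES_A = 0; EF_A = 13
ES_B = 13; EF_B = 13+12 = 25
ES_C = 13; EF_C = 13+8 = 21
ES_D = max(EF_B=25, EF_C=21) = 25; EF_D = 25+11 = 36
Expected project duration μ = 36 days. Critical path: A → B → D.

Backward pass:
LF_D = 36; LS_D = 36−11 = 25
LF_C = LS_D = 25; LS_C = 25−8 = 17
LF_B = LS_D = 25; LS_B = 25−12 = 13
LF_A = min(LS_B=13, LS_C=17) = 13; LS_A = 13−13 = 0
Slack_C = LS_C − ES_C = 17 − 13 = 4

4 days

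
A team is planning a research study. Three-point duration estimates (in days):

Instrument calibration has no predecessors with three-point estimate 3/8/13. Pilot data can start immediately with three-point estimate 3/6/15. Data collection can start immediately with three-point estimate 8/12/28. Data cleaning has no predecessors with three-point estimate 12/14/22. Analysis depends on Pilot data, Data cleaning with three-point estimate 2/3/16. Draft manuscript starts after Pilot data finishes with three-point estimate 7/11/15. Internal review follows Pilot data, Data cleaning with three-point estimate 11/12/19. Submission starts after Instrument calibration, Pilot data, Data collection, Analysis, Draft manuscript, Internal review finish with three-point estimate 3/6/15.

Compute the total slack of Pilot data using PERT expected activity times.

8 days

te_Instrument calibration = (3 + 4·8 + 13)/6 = 48/6 = 8
te_Pilot data = (3 + 4·6 + 15)/6 = 42/6 = 7
te_Data collection = (8 + 4·12 + 28)/6 = 84/6 = 14
te_Data cleaning = (12 + 4·14 + 22)/6 = 90/6 = 15
te_Analysis = (2 + 4·3 + 16)/6 = 30/6 = 5
te_Draft manuscript = (7 + 4·11 + 15)/6 = 66/6 = 11
te_Internal review = (11 + 4·12 + 19)/6 = 78/6 = 13
te_Submission = (3 + 4·6 + 15)/6 = 42/6 = 7

Forward pass:
ES_Instrument calibration = 0; EF_Instrument calibration = 8
ES_Pilot data = 0; EF_Pilot data = 7
ES_Data collection = 0; EF_Data collection = 14
ES_Data cleaning = 0; EF_Data cleaning = 15
ES_Analysis = max(EF_Pilot data=7, EF_Data cleaning=15) = 15; EF_Analysis = 15+5 = 20
ES_Draft manuscript = 7; EF_Draft manuscript = 7+11 = 18
ES_Internal review = max(EF_Pilot data=7, EF_Data cleaning=15) = 15; EF_Internal review = 15+13 = 28
ES_Submission = max(EF_Instrument calibration=8, EF_Pilot data=7, EF_Data collection=14, EF_Analysis=20, EF_Draft manuscript=18, EF_Internal review=28) = 28; EF_Submission = 28+7 = 35
Expected project duration μ = 35 days. Critical path: Data cleaning → Internal review → Submission.

Backward pass:
LF_Submission = 35; LS_Submission = 35−7 = 28
LF_Internal review = LS_Submission = 28; LS_Internal review = 28−13 = 15
LF_Draft manuscript = LS_Submission = 28; LS_Draft manuscript = 28−11 = 17
LF_Analysis = LS_Submission = 28; LS_Analysis = 28−5 = 23
LF_Data cleaning = min(LS_Analysis=23, LS_Internal review=15) = 15; LS_Data cleaning = 15−15 = 0
LF_Data collection = LS_Submission = 28; LS_Data collection = 28−14 = 14
LF_Pilot data = min(LS_Analysis=23, LS_Draft manuscript=17, LS_Internal review=15, LS_Submission=28) = 15; LS_Pilot data = 15−7 = 8
LF_Instrument calibration = LS_Submission = 28; LS_Instrument calibration = 28−8 = 20
Slack_Pilot data = LS_Pilot data − ES_Pilot data = 8 − 0 = 8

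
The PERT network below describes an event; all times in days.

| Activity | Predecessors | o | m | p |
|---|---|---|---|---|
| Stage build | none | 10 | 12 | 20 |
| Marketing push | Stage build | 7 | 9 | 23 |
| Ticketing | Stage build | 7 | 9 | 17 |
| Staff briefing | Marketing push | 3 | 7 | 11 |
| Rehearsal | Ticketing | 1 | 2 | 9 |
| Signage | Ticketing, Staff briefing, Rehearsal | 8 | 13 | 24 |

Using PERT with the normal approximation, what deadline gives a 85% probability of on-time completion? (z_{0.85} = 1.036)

te_Stage build = (10 + 4·12 + 20)/6 = 78/6 = 13; σ²_Stage build = ((20−10)/6)² = 2.778
te_Marketing push = (7 + 4·9 + 23)/6 = 66/6 = 11; σ²_Marketing push = ((23−7)/6)² = 7.111
te_Ticketing = (7 + 4·9 + 17)/6 = 60/6 = 10; σ²_Ticketing = ((17−7)/6)² = 2.778
te_Staff briefing = (3 + 4·7 + 11)/6 = 42/6 = 7; σ²_Staff briefing = ((11−3)/6)² = 1.778
te_Rehearsal = (1 + 4·2 + 9)/6 = 18/6 = 3; σ²_Rehearsal = ((9−1)/6)² = 1.778
te_Signage = (8 + 4·13 + 24)/6 = 84/6 = 14; σ²_Signage = ((24−8)/6)² = 7.111

Forward pass:
ES_Stage build = 0; EF_Stage build = 13
ES_Marketing push = 13; EF_Marketing push = 13+11 = 24
ES_Ticketing = 13; EF_Ticketing = 13+10 = 23
ES_Staff briefing = 24; EF_Staff briefing = 24+7 = 31
ES_Rehearsal = 23; EF_Rehearsal = 23+3 = 26
ES_Signage = max(EF_Ticketing=23, EF_Staff briefing=31, EF_Rehearsal=26) = 31; EF_Signage = 31+14 = 45
Expected project duration μ = 45 days. Critical path: Stage build → Marketing push → Staff briefing → Signage.

Variance along critical path = 2.778 + 7.111 + 1.778 + 7.111 = 18.778; σ = 4.333 days.
D = μ + z·σ = 45 + 1.036·4.333 = 49.5 days

49.5 days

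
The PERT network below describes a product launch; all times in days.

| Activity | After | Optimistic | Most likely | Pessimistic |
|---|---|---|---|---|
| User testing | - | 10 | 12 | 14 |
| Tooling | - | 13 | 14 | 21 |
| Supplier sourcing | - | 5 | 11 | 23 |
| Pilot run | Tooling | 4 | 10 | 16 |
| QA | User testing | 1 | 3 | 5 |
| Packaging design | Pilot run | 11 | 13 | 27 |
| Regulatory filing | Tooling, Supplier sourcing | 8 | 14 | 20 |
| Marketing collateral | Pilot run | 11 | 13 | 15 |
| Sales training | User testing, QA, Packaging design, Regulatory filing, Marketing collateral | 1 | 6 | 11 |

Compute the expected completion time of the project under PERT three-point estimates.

46 days

te_User testing = (10 + 4·12 + 14)/6 = 72/6 = 12
te_Tooling = (13 + 4·14 + 21)/6 = 90/6 = 15
te_Supplier sourcing = (5 + 4·11 + 23)/6 = 72/6 = 12
te_Pilot run = (4 + 4·10 + 16)/6 = 60/6 = 10
te_QA = (1 + 4·3 + 5)/6 = 18/6 = 3
te_Packaging design = (11 + 4·13 + 27)/6 = 90/6 = 15
te_Regulatory filing = (8 + 4·14 + 20)/6 = 84/6 = 14
te_Marketing collateral = (11 + 4·13 + 15)/6 = 78/6 = 13
te_Sales training = (1 + 4·6 + 11)/6 = 36/6 = 6

Forward pass:
ES_User testing = 0; EF_User testing = 12
ES_Tooling = 0; EF_Tooling = 15
ES_Supplier sourcing = 0; EF_Supplier sourcing = 12
ES_Pilot run = 15; EF_Pilot run = 15+10 = 25
ES_QA = 12; EF_QA = 12+3 = 15
ES_Packaging design = 25; EF_Packaging design = 25+15 = 40
ES_Regulatory filing = max(EF_Tooling=15, EF_Supplier sourcing=12) = 15; EF_Regulatory filing = 15+14 = 29
ES_Marketing collateral = 25; EF_Marketing collateral = 25+13 = 38
ES_Sales training = max(EF_User testing=12, EF_QA=15, EF_Packaging design=40, EF_Regulatory filing=29, EF_Marketing collateral=38) = 40; EF_Sales training = 40+6 = 46
Expected project duration μ = 46 days. Critical path: Tooling → Pilot run → Packaging design → Sales training.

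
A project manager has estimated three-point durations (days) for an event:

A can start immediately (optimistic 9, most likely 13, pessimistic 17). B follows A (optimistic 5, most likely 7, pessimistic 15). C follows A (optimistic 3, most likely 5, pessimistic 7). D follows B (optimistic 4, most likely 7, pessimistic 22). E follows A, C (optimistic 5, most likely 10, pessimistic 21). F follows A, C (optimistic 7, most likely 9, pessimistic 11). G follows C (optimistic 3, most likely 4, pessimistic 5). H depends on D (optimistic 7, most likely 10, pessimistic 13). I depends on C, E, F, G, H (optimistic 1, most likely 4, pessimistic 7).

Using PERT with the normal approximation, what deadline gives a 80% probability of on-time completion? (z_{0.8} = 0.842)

47.3 days

te_A = (9 + 4·13 + 17)/6 = 78/6 = 13; σ²_A = ((17−9)/6)² = 1.778
te_B = (5 + 4·7 + 15)/6 = 48/6 = 8; σ²_B = ((15−5)/6)² = 2.778
te_C = (3 + 4·5 + 7)/6 = 30/6 = 5; σ²_C = ((7−3)/6)² = 0.444
te_D = (4 + 4·7 + 22)/6 = 54/6 = 9; σ²_D = ((22−4)/6)² = 9.000
te_E = (5 + 4·10 + 21)/6 = 66/6 = 11; σ²_E = ((21−5)/6)² = 7.111
te_F = (7 + 4·9 + 11)/6 = 54/6 = 9; σ²_F = ((11−7)/6)² = 0.444
te_G = (3 + 4·4 + 5)/6 = 24/6 = 4; σ²_G = ((5−3)/6)² = 0.111
te_H = (7 + 4·10 + 13)/6 = 60/6 = 10; σ²_H = ((13−7)/6)² = 1.000
te_I = (1 + 4·4 + 7)/6 = 24/6 = 4; σ²_I = ((7−1)/6)² = 1.000

Forward pass:
ES_A = 0; EF_A = 13
ES_B = 13; EF_B = 13+8 = 21
ES_C = 13; EF_C = 13+5 = 18
ES_D = 21; EF_D = 21+9 = 30
ES_E = max(EF_A=13, EF_C=18) = 18; EF_E = 18+11 = 29
ES_F = max(EF_A=13, EF_C=18) = 18; EF_F = 18+9 = 27
ES_G = 18; EF_G = 18+4 = 22
ES_H = 30; EF_H = 30+10 = 40
ES_I = max(EF_C=18, EF_E=29, EF_F=27, EF_G=22, EF_H=40) = 40; EF_I = 40+4 = 44
Expected project duration μ = 44 days. Critical path: A → B → D → H → I.

Variance along critical path = 1.778 + 2.778 + 9.000 + 1.000 + 1.000 = 15.556; σ = 3.944 days.
D = μ + z·σ = 44 + 0.842·3.944 = 47.3 days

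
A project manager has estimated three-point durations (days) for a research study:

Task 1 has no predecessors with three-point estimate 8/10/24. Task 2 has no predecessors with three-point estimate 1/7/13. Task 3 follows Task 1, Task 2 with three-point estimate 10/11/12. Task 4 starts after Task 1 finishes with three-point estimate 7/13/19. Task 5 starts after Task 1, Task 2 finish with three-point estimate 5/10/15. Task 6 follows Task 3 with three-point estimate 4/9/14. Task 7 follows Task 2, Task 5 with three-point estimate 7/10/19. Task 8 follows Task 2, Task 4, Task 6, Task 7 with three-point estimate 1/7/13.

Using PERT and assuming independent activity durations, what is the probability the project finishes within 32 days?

te_Task 1 = (8 + 4·10 + 24)/6 = 72/6 = 12; σ²_Task 1 = ((24−8)/6)² = 7.111
te_Task 2 = (1 + 4·7 + 13)/6 = 42/6 = 7; σ²_Task 2 = ((13−1)/6)² = 4.000
te_Task 3 = (10 + 4·11 + 12)/6 = 66/6 = 11; σ²_Task 3 = ((12−10)/6)² = 0.111
te_Task 4 = (7 + 4·13 + 19)/6 = 78/6 = 13; σ²_Task 4 = ((19−7)/6)² = 4.000
te_Task 5 = (5 + 4·10 + 15)/6 = 60/6 = 10; σ²_Task 5 = ((15−5)/6)² = 2.778
te_Task 6 = (4 + 4·9 + 14)/6 = 54/6 = 9; σ²_Task 6 = ((14−4)/6)² = 2.778
te_Task 7 = (7 + 4·10 + 19)/6 = 66/6 = 11; σ²_Task 7 = ((19−7)/6)² = 4.000
te_Task 8 = (1 + 4·7 + 13)/6 = 42/6 = 7; σ²_Task 8 = ((13−1)/6)² = 4.000

Forward pass:
ES_Task 1 = 0; EF_Task 1 = 12
ES_Task 2 = 0; EF_Task 2 = 7
ES_Task 3 = max(EF_Task 1=12, EF_Task 2=7) = 12; EF_Task 3 = 12+11 = 23
ES_Task 4 = 12; EF_Task 4 = 12+13 = 25
ES_Task 5 = max(EF_Task 1=12, EF_Task 2=7) = 12; EF_Task 5 = 12+10 = 22
ES_Task 6 = 23; EF_Task 6 = 23+9 = 32
ES_Task 7 = max(EF_Task 2=7, EF_Task 5=22) = 22; EF_Task 7 = 22+11 = 33
ES_Task 8 = max(EF_Task 2=7, EF_Task 4=25, EF_Task 6=32, EF_Task 7=33) = 33; EF_Task 8 = 33+7 = 40
Expected project duration μ = 40 days. Critical path: Task 1 → Task 5 → Task 7 → Task 8.

Variance along critical path = 7.111 + 2.778 + 4.000 + 4.000 = 17.889; σ = √17.889 = 4.230 days.
Z = (32 − 40) / 4.230 = -1.891
P(T ≤ 32) = Φ(-1.891) ≈ 0.029

0.029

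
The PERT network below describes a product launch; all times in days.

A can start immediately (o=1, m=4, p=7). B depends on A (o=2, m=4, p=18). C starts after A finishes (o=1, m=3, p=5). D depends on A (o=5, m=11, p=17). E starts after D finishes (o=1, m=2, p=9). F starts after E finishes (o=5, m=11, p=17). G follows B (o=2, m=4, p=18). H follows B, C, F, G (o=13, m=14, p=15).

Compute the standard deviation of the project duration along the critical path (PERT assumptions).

3.30 days

te_A = (1 + 4·4 + 7)/6 = 24/6 = 4; σ²_A = ((7−1)/6)² = 1.000
te_B = (2 + 4·4 + 18)/6 = 36/6 = 6; σ²_B = ((18−2)/6)² = 7.111
te_C = (1 + 4·3 + 5)/6 = 18/6 = 3; σ²_C = ((5−1)/6)² = 0.444
te_D = (5 + 4·11 + 17)/6 = 66/6 = 11; σ²_D = ((17−5)/6)² = 4.000
te_E = (1 + 4·2 + 9)/6 = 18/6 = 3; σ²_E = ((9−1)/6)² = 1.778
te_F = (5 + 4·11 + 17)/6 = 66/6 = 11; σ²_F = ((17−5)/6)² = 4.000
te_G = (2 + 4·4 + 18)/6 = 36/6 = 6; σ²_G = ((18−2)/6)² = 7.111
te_H = (13 + 4·14 + 15)/6 = 84/6 = 14; σ²_H = ((15−13)/6)² = 0.111

Forward pass:
ES_A = 0; EF_A = 4
ES_B = 4; EF_B = 4+6 = 10
ES_C = 4; EF_C = 4+3 = 7
ES_D = 4; EF_D = 4+11 = 15
ES_E = 15; EF_E = 15+3 = 18
ES_F = 18; EF_F = 18+11 = 29
ES_G = 10; EF_G = 10+6 = 16
ES_H = max(EF_B=10, EF_C=7, EF_F=29, EF_G=16) = 29; EF_H = 29+14 = 43
Expected project duration μ = 43 days. Critical path: A → D → E → F → H.

Variance along critical path = 1.000 + 4.000 + 1.778 + 4.000 + 0.111 = 10.889
σ = √10.889 = 3.300 days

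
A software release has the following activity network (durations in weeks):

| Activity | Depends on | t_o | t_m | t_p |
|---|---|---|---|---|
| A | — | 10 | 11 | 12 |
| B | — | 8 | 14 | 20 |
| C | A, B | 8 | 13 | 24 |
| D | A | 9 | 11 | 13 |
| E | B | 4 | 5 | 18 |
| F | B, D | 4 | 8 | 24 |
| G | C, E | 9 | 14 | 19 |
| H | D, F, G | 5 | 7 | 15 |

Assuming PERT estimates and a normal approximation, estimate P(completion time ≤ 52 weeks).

0.688

te_A = (10 + 4·11 + 12)/6 = 66/6 = 11; σ²_A = ((12−10)/6)² = 0.111
te_B = (8 + 4·14 + 20)/6 = 84/6 = 14; σ²_B = ((20−8)/6)² = 4.000
te_C = (8 + 4·13 + 24)/6 = 84/6 = 14; σ²_C = ((24−8)/6)² = 7.111
te_D = (9 + 4·11 + 13)/6 = 66/6 = 11; σ²_D = ((13−9)/6)² = 0.444
te_E = (4 + 4·5 + 18)/6 = 42/6 = 7; σ²_E = ((18−4)/6)² = 5.444
te_F = (4 + 4·8 + 24)/6 = 60/6 = 10; σ²_F = ((24−4)/6)² = 11.111
te_G = (9 + 4·14 + 19)/6 = 84/6 = 14; σ²_G = ((19−9)/6)² = 2.778
te_H = (5 + 4·7 + 15)/6 = 48/6 = 8; σ²_H = ((15−5)/6)² = 2.778

Forward pass:
ES_A = 0; EF_A = 11
ES_B = 0; EF_B = 14
ES_C = max(EF_A=11, EF_B=14) = 14; EF_C = 14+14 = 28
ES_D = 11; EF_D = 11+11 = 22
ES_E = 14; EF_E = 14+7 = 21
ES_F = max(EF_B=14, EF_D=22) = 22; EF_F = 22+10 = 32
ES_G = max(EF_C=28, EF_E=21) = 28; EF_G = 28+14 = 42
ES_H = max(EF_D=22, EF_F=32, EF_G=42) = 42; EF_H = 42+8 = 50
Expected project duration μ = 50 weeks. Critical path: B → C → G → H.

Variance along critical path = 4.000 + 7.111 + 2.778 + 2.778 = 16.667; σ = √16.667 = 4.082 weeks.
Z = (52 − 50) / 4.082 = 0.490
P(T ≤ 52) = Φ(0.490) ≈ 0.688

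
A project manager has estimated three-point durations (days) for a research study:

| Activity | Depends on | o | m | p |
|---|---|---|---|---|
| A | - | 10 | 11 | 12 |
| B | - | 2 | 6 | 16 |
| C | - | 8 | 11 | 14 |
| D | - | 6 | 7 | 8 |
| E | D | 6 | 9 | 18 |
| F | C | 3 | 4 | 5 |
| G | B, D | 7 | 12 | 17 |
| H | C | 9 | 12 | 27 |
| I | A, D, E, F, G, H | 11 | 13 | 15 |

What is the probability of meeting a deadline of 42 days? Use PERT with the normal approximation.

0.892

te_A = (10 + 4·11 + 12)/6 = 66/6 = 11; σ²_A = ((12−10)/6)² = 0.111
te_B = (2 + 4·6 + 16)/6 = 42/6 = 7; σ²_B = ((16−2)/6)² = 5.444
te_C = (8 + 4·11 + 14)/6 = 66/6 = 11; σ²_C = ((14−8)/6)² = 1.000
te_D = (6 + 4·7 + 8)/6 = 42/6 = 7; σ²_D = ((8−6)/6)² = 0.111
te_E = (6 + 4·9 + 18)/6 = 60/6 = 10; σ²_E = ((18−6)/6)² = 4.000
te_F = (3 + 4·4 + 5)/6 = 24/6 = 4; σ²_F = ((5−3)/6)² = 0.111
te_G = (7 + 4·12 + 17)/6 = 72/6 = 12; σ²_G = ((17−7)/6)² = 2.778
te_H = (9 + 4·12 + 27)/6 = 84/6 = 14; σ²_H = ((27−9)/6)² = 9.000
te_I = (11 + 4·13 + 15)/6 = 78/6 = 13; σ²_I = ((15−11)/6)² = 0.444

Forward pass:
ES_A = 0; EF_A = 11
ES_B = 0; EF_B = 7
ES_C = 0; EF_C = 11
ES_D = 0; EF_D = 7
ES_E = 7; EF_E = 7+10 = 17
ES_F = 11; EF_F = 11+4 = 15
ES_G = max(EF_B=7, EF_D=7) = 7; EF_G = 7+12 = 19
ES_H = 11; EF_H = 11+14 = 25
ES_I = max(EF_A=11, EF_D=7, EF_E=17, EF_F=15, EF_G=19, EF_H=25) = 25; EF_I = 25+13 = 38
Expected project duration μ = 38 days. Critical path: C → H → I.

Variance along critical path = 1.000 + 9.000 + 0.444 = 10.444; σ = √10.444 = 3.232 days.
Z = (42 − 38) / 3.232 = 1.238
P(T ≤ 42) = Φ(1.238) ≈ 0.892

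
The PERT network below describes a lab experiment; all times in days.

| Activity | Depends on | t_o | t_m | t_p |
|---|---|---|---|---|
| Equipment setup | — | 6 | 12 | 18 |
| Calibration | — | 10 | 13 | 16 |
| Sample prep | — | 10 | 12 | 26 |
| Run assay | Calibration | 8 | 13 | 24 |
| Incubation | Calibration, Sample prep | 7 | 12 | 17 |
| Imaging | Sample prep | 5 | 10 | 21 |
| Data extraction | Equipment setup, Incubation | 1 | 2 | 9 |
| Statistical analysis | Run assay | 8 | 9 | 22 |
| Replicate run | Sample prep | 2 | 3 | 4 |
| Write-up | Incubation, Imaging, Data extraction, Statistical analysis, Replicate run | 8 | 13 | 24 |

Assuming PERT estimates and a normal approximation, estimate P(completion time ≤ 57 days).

0.864

te_Equipment setup = (6 + 4·12 + 18)/6 = 72/6 = 12; σ²_Equipment setup = ((18−6)/6)² = 4.000
te_Calibration = (10 + 4·13 + 16)/6 = 78/6 = 13; σ²_Calibration = ((16−10)/6)² = 1.000
te_Sample prep = (10 + 4·12 + 26)/6 = 84/6 = 14; σ²_Sample prep = ((26−10)/6)² = 7.111
te_Run assay = (8 + 4·13 + 24)/6 = 84/6 = 14; σ²_Run assay = ((24−8)/6)² = 7.111
te_Incubation = (7 + 4·12 + 17)/6 = 72/6 = 12; σ²_Incubation = ((17−7)/6)² = 2.778
te_Imaging = (5 + 4·10 + 21)/6 = 66/6 = 11; σ²_Imaging = ((21−5)/6)² = 7.111
te_Data extraction = (1 + 4·2 + 9)/6 = 18/6 = 3; σ²_Data extraction = ((9−1)/6)² = 1.778
te_Statistical analysis = (8 + 4·9 + 22)/6 = 66/6 = 11; σ²_Statistical analysis = ((22−8)/6)² = 5.444
te_Replicate run = (2 + 4·3 + 4)/6 = 18/6 = 3; σ²_Replicate run = ((4−2)/6)² = 0.111
te_Write-up = (8 + 4·13 + 24)/6 = 84/6 = 14; σ²_Write-up = ((24−8)/6)² = 7.111

Forward pass:
ES_Equipment setup = 0; EF_Equipment setup = 12
ES_Calibration = 0; EF_Calibration = 13
ES_Sample prep = 0; EF_Sample prep = 14
ES_Run assay = 13; EF_Run assay = 13+14 = 27
ES_Incubation = max(EF_Calibration=13, EF_Sample prep=14) = 14; EF_Incubation = 14+12 = 26
ES_Imaging = 14; EF_Imaging = 14+11 = 25
ES_Data extraction = max(EF_Equipment setup=12, EF_Incubation=26) = 26; EF_Data extraction = 26+3 = 29
ES_Statistical analysis = 27; EF_Statistical analysis = 27+11 = 38
ES_Replicate run = 14; EF_Replicate run = 14+3 = 17
ES_Write-up = max(EF_Incubation=26, EF_Imaging=25, EF_Data extraction=29, EF_Statistical analysis=38, EF_Replicate run=17) = 38; EF_Write-up = 38+14 = 52
Expected project duration μ = 52 days. Critical path: Calibration → Run assay → Statistical analysis → Write-up.

Variance along critical path = 1.000 + 7.111 + 5.444 + 7.111 = 20.667; σ = √20.667 = 4.546 days.
Z = (57 − 52) / 4.546 = 1.100
P(T ≤ 57) = Φ(1.100) ≈ 0.864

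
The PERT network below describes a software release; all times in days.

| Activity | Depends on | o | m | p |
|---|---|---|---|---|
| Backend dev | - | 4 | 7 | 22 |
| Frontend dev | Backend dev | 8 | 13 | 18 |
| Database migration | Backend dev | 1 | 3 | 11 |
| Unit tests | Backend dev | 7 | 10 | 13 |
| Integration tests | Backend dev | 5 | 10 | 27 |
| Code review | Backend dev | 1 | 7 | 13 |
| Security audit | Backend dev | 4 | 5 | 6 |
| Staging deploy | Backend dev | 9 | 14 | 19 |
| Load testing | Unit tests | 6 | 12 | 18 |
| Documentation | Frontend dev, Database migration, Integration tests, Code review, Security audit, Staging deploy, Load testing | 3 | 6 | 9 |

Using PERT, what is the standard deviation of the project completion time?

te_Backend dev = (4 + 4·7 + 22)/6 = 54/6 = 9; σ²_Backend dev = ((22−4)/6)² = 9.000
te_Frontend dev = (8 + 4·13 + 18)/6 = 78/6 = 13; σ²_Frontend dev = ((18−8)/6)² = 2.778
te_Database migration = (1 + 4·3 + 11)/6 = 24/6 = 4; σ²_Database migration = ((11−1)/6)² = 2.778
te_Unit tests = (7 + 4·10 + 13)/6 = 60/6 = 10; σ²_Unit tests = ((13−7)/6)² = 1.000
te_Integration tests = (5 + 4·10 + 27)/6 = 72/6 = 12; σ²_Integration tests = ((27−5)/6)² = 13.444
te_Code review = (1 + 4·7 + 13)/6 = 42/6 = 7; σ²_Code review = ((13−1)/6)² = 4.000
te_Security audit = (4 + 4·5 + 6)/6 = 30/6 = 5; σ²_Security audit = ((6−4)/6)² = 0.111
te_Staging deploy = (9 + 4·14 + 19)/6 = 84/6 = 14; σ²_Staging deploy = ((19−9)/6)² = 2.778
te_Load testing = (6 + 4·12 + 18)/6 = 72/6 = 12; σ²_Load testing = ((18−6)/6)² = 4.000
te_Documentation = (3 + 4·6 + 9)/6 = 36/6 = 6; σ²_Documentation = ((9−3)/6)² = 1.000

Forward pass:
ES_Backend dev = 0; EF_Backend dev = 9
ES_Frontend dev = 9; EF_Frontend dev = 9+13 = 22
ES_Database migration = 9; EF_Database migration = 9+4 = 13
ES_Unit tests = 9; EF_Unit tests = 9+10 = 19
ES_Integration tests = 9; EF_Integration tests = 9+12 = 21
ES_Code review = 9; EF_Code review = 9+7 = 16
ES_Security audit = 9; EF_Security audit = 9+5 = 14
ES_Staging deploy = 9; EF_Staging deploy = 9+14 = 23
ES_Load testing = 19; EF_Load testing = 19+12 = 31
ES_Documentation = max(EF_Frontend dev=22, EF_Database migration=13, EF_Integration tests=21, EF_Code review=16, EF_Security audit=14, EF_Staging deploy=23, EF_Load testing=31) = 31; EF_Documentation = 31+6 = 37
Expected project duration μ = 37 days. Critical path: Backend dev → Unit tests → Load testing → Documentation.

Variance along critical path = 9.000 + 1.000 + 4.000 + 1.000 = 15.000
σ = √15.000 = 3.873 days

3.87 days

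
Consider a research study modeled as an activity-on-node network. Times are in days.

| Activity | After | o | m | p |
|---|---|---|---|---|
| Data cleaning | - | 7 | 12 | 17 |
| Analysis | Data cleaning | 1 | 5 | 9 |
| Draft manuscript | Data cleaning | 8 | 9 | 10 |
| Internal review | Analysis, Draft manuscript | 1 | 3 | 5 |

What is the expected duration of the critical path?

te_Data cleaning = (7 + 4·12 + 17)/6 = 72/6 = 12
te_Analysis = (1 + 4·5 + 9)/6 = 30/6 = 5
te_Draft manuscript = (8 + 4·9 + 10)/6 = 54/6 = 9
te_Internal review = (1 + 4·3 + 5)/6 = 18/6 = 3

Forward pass:
ES_Data cleaning = 0; EF_Data cleaning = 12
ES_Analysis = 12; EF_Analysis = 12+5 = 17
ES_Draft manuscript = 12; EF_Draft manuscript = 12+9 = 21
ES_Internal review = max(EF_Analysis=17, EF_Draft manuscript=21) = 21; EF_Internal review = 21+3 = 24
Expected project duration μ = 24 days. Critical path: Data cleaning → Draft manuscript → Internal review.

24 days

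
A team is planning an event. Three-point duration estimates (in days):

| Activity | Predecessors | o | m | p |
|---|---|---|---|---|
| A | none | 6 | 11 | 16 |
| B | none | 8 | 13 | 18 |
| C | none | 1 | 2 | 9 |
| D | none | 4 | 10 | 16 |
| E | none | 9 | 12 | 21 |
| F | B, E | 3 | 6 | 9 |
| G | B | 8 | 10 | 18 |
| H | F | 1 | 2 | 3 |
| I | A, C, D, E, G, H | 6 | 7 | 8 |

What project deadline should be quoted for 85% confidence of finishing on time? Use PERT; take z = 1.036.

33.5 days

te_A = (6 + 4·11 + 16)/6 = 66/6 = 11; σ²_A = ((16−6)/6)² = 2.778
te_B = (8 + 4·13 + 18)/6 = 78/6 = 13; σ²_B = ((18−8)/6)² = 2.778
te_C = (1 + 4·2 + 9)/6 = 18/6 = 3; σ²_C = ((9−1)/6)² = 1.778
te_D = (4 + 4·10 + 16)/6 = 60/6 = 10; σ²_D = ((16−4)/6)² = 4.000
te_E = (9 + 4·12 + 21)/6 = 78/6 = 13; σ²_E = ((21−9)/6)² = 4.000
te_F = (3 + 4·6 + 9)/6 = 36/6 = 6; σ²_F = ((9−3)/6)² = 1.000
te_G = (8 + 4·10 + 18)/6 = 66/6 = 11; σ²_G = ((18−8)/6)² = 2.778
te_H = (1 + 4·2 + 3)/6 = 12/6 = 2; σ²_H = ((3−1)/6)² = 0.111
te_I = (6 + 4·7 + 8)/6 = 42/6 = 7; σ²_I = ((8−6)/6)² = 0.111

Forward pass:
ES_A = 0; EF_A = 11
ES_B = 0; EF_B = 13
ES_C = 0; EF_C = 3
ES_D = 0; EF_D = 10
ES_E = 0; EF_E = 13
ES_F = max(EF_B=13, EF_E=13) = 13; EF_F = 13+6 = 19
ES_G = 13; EF_G = 13+11 = 24
ES_H = 19; EF_H = 19+2 = 21
ES_I = max(EF_A=11, EF_C=3, EF_D=10, EF_E=13, EF_G=24, EF_H=21) = 24; EF_I = 24+7 = 31
Expected project duration μ = 31 days. Critical path: B → G → I.

Variance along critical path = 2.778 + 2.778 + 0.111 = 5.667; σ = 2.380 days.
D = μ + z·σ = 31 + 1.036·2.380 = 33.5 days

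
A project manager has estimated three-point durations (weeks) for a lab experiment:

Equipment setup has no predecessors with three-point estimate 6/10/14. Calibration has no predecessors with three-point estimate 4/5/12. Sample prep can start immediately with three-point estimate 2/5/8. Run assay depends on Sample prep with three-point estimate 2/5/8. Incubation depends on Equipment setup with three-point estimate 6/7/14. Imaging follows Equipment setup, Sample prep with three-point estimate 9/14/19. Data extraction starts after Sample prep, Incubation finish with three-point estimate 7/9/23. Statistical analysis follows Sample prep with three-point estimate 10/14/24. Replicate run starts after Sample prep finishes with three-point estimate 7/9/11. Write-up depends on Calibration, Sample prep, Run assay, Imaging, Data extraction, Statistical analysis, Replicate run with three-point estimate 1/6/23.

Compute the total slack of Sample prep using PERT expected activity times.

9 weeks

te_Equipment setup = (6 + 4·10 + 14)/6 = 60/6 = 10
te_Calibration = (4 + 4·5 + 12)/6 = 36/6 = 6
te_Sample prep = (2 + 4·5 + 8)/6 = 30/6 = 5
te_Run assay = (2 + 4·5 + 8)/6 = 30/6 = 5
te_Incubation = (6 + 4·7 + 14)/6 = 48/6 = 8
te_Imaging = (9 + 4·14 + 19)/6 = 84/6 = 14
te_Data extraction = (7 + 4·9 + 23)/6 = 66/6 = 11
te_Statistical analysis = (10 + 4·14 + 24)/6 = 90/6 = 15
te_Replicate run = (7 + 4·9 + 11)/6 = 54/6 = 9
te_Write-up = (1 + 4·6 + 23)/6 = 48/6 = 8

Forward pass:
ES_Equipment setup = 0; EF_Equipment setup = 10
ES_Calibration = 0; EF_Calibration = 6
ES_Sample prep = 0; EF_Sample prep = 5
ES_Run assay = 5; EF_Run assay = 5+5 = 10
ES_Incubation = 10; EF_Incubation = 10+8 = 18
ES_Imaging = max(EF_Equipment setup=10, EF_Sample prep=5) = 10; EF_Imaging = 10+14 = 24
ES_Data extraction = max(EF_Sample prep=5, EF_Incubation=18) = 18; EF_Data extraction = 18+11 = 29
ES_Statistical analysis = 5; EF_Statistical analysis = 5+15 = 20
ES_Replicate run = 5; EF_Replicate run = 5+9 = 14
ES_Write-up = max(EF_Calibration=6, EF_Sample prep=5, EF_Run assay=10, EF_Imaging=24, EF_Data extraction=29, EF_Statistical analysis=20, EF_Replicate run=14) = 29; EF_Write-up = 29+8 = 37
Expected project duration μ = 37 weeks. Critical path: Equipment setup → Incubation → Data extraction → Write-up.

Backward pass:
LF_Write-up = 37; LS_Write-up = 37−8 = 29
LF_Replicate run = LS_Write-up = 29; LS_Replicate run = 29−9 = 20
LF_Statistical analysis = LS_Write-up = 29; LS_Statistical analysis = 29−15 = 14
LF_Data extraction = LS_Write-up = 29; LS_Data extraction = 29−11 = 18
LF_Imaging = LS_Write-up = 29; LS_Imaging = 29−14 = 15
LF_Incubation = LS_Data extraction = 18; LS_Incubation = 18−8 = 10
LF_Run assay = LS_Write-up = 29; LS_Run assay = 29−5 = 24
LF_Sample prep = min(LS_Run assay=24, LS_Imaging=15, LS_Data extraction=18, LS_Statistical analysis=14, LS_Replicate run=20, LS_Write-up=29) = 14; LS_Sample prep = 14−5 = 9
LF_Calibration = LS_Write-up = 29; LS_Calibration = 29−6 = 23
LF_Equipment setup = min(LS_Incubation=10, LS_Imaging=15) = 10; LS_Equipment setup = 10−10 = 0
Slack_Sample prep = LS_Sample prep − ES_Sample prep = 9 − 0 = 9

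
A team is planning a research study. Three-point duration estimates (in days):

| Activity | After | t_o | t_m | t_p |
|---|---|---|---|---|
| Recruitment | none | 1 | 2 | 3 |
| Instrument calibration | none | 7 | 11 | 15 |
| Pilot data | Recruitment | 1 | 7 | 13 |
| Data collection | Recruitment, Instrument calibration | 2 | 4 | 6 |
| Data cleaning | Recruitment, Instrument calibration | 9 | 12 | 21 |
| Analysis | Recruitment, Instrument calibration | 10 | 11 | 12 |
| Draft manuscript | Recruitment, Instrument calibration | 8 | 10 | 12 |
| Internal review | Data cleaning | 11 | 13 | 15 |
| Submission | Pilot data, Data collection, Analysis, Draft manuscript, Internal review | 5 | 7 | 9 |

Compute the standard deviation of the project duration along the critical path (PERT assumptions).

2.58 days

te_Recruitment = (1 + 4·2 + 3)/6 = 12/6 = 2; σ²_Recruitment = ((3−1)/6)² = 0.111
te_Instrument calibration = (7 + 4·11 + 15)/6 = 66/6 = 11; σ²_Instrument calibration = ((15−7)/6)² = 1.778
te_Pilot data = (1 + 4·7 + 13)/6 = 42/6 = 7; σ²_Pilot data = ((13−1)/6)² = 4.000
te_Data collection = (2 + 4·4 + 6)/6 = 24/6 = 4; σ²_Data collection = ((6−2)/6)² = 0.444
te_Data cleaning = (9 + 4·12 + 21)/6 = 78/6 = 13; σ²_Data cleaning = ((21−9)/6)² = 4.000
te_Analysis = (10 + 4·11 + 12)/6 = 66/6 = 11; σ²_Analysis = ((12−10)/6)² = 0.111
te_Draft manuscript = (8 + 4·10 + 12)/6 = 60/6 = 10; σ²_Draft manuscript = ((12−8)/6)² = 0.444
te_Internal review = (11 + 4·13 + 15)/6 = 78/6 = 13; σ²_Internal review = ((15−11)/6)² = 0.444
te_Submission = (5 + 4·7 + 9)/6 = 42/6 = 7; σ²_Submission = ((9−5)/6)² = 0.444

Forward pass:
ES_Recruitment = 0; EF_Recruitment = 2
ES_Instrument calibration = 0; EF_Instrument calibration = 11
ES_Pilot data = 2; EF_Pilot data = 2+7 = 9
ES_Data collection = max(EF_Recruitment=2, EF_Instrument calibration=11) = 11; EF_Data collection = 11+4 = 15
ES_Data cleaning = max(EF_Recruitment=2, EF_Instrument calibration=11) = 11; EF_Data cleaning = 11+13 = 24
ES_Analysis = max(EF_Recruitment=2, EF_Instrument calibration=11) = 11; EF_Analysis = 11+11 = 22
ES_Draft manuscript = max(EF_Recruitment=2, EF_Instrument calibration=11) = 11; EF_Draft manuscript = 11+10 = 21
ES_Internal review = 24; EF_Internal review = 24+13 = 37
ES_Submission = max(EF_Pilot data=9, EF_Data collection=15, EF_Analysis=22, EF_Draft manuscript=21, EF_Internal review=37) = 37; EF_Submission = 37+7 = 44
Expected project duration μ = 44 days. Critical path: Instrument calibration → Data cleaning → Internal review → Submission.

Variance along critical path = 1.778 + 4.000 + 0.444 + 0.444 = 6.667
σ = √6.667 = 2.582 days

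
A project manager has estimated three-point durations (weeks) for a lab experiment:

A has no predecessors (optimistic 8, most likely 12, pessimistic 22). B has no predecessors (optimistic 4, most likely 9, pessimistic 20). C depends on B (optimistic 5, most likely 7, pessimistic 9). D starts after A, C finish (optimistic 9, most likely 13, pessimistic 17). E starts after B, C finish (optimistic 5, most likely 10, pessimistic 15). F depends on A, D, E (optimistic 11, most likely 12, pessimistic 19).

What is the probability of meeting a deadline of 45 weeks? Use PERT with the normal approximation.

0.726

te_A = (8 + 4·12 + 22)/6 = 78/6 = 13; σ²_A = ((22−8)/6)² = 5.444
te_B = (4 + 4·9 + 20)/6 = 60/6 = 10; σ²_B = ((20−4)/6)² = 7.111
te_C = (5 + 4·7 + 9)/6 = 42/6 = 7; σ²_C = ((9−5)/6)² = 0.444
te_D = (9 + 4·13 + 17)/6 = 78/6 = 13; σ²_D = ((17−9)/6)² = 1.778
te_E = (5 + 4·10 + 15)/6 = 60/6 = 10; σ²_E = ((15−5)/6)² = 2.778
te_F = (11 + 4·12 + 19)/6 = 78/6 = 13; σ²_F = ((19−11)/6)² = 1.778

Forward pass:
ES_A = 0; EF_A = 13
ES_B = 0; EF_B = 10
ES_C = 10; EF_C = 10+7 = 17
ES_D = max(EF_A=13, EF_C=17) = 17; EF_D = 17+13 = 30
ES_E = max(EF_B=10, EF_C=17) = 17; EF_E = 17+10 = 27
ES_F = max(EF_A=13, EF_D=30, EF_E=27) = 30; EF_F = 30+13 = 43
Expected project duration μ = 43 weeks. Critical path: B → C → D → F.

Variance along critical path = 7.111 + 0.444 + 1.778 + 1.778 = 11.111; σ = √11.111 = 3.333 weeks.
Z = (45 − 43) / 3.333 = 0.600
P(T ≤ 45) = Φ(0.600) ≈ 0.726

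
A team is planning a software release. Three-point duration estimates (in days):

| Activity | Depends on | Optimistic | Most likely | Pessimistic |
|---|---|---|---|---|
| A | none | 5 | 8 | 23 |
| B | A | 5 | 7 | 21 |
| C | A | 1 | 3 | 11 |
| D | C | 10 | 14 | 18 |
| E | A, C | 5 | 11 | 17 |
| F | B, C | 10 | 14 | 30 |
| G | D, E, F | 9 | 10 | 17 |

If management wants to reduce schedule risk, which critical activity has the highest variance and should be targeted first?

te_A = (5 + 4·8 + 23)/6 = 60/6 = 10; σ²_A = ((23−5)/6)² = 9.000
te_B = (5 + 4·7 + 21)/6 = 54/6 = 9; σ²_B = ((21−5)/6)² = 7.111
te_C = (1 + 4·3 + 11)/6 = 24/6 = 4; σ²_C = ((11−1)/6)² = 2.778
te_D = (10 + 4·14 + 18)/6 = 84/6 = 14; σ²_D = ((18−10)/6)² = 1.778
te_E = (5 + 4·11 + 17)/6 = 66/6 = 11; σ²_E = ((17−5)/6)² = 4.000
te_F = (10 + 4·14 + 30)/6 = 96/6 = 16; σ²_F = ((30−10)/6)² = 11.111
te_G = (9 + 4·10 + 17)/6 = 66/6 = 11; σ²_G = ((17−9)/6)² = 1.778

Forward pass:
ES_A = 0; EF_A = 10
ES_B = 10; EF_B = 10+9 = 19
ES_C = 10; EF_C = 10+4 = 14
ES_D = 14; EF_D = 14+14 = 28
ES_E = max(EF_A=10, EF_C=14) = 14; EF_E = 14+11 = 25
ES_F = max(EF_B=19, EF_C=14) = 19; EF_F = 19+16 = 35
ES_G = max(EF_D=28, EF_E=25, EF_F=35) = 35; EF_G = 35+11 = 46
Expected project duration μ = 46 days. Critical path: A → B → F → G.

Variances on critical path: σ²_A=9.000, σ²_B=7.111, σ²_F=11.111, σ²_G=1.778.
Largest is σ²_F = 11.111.

F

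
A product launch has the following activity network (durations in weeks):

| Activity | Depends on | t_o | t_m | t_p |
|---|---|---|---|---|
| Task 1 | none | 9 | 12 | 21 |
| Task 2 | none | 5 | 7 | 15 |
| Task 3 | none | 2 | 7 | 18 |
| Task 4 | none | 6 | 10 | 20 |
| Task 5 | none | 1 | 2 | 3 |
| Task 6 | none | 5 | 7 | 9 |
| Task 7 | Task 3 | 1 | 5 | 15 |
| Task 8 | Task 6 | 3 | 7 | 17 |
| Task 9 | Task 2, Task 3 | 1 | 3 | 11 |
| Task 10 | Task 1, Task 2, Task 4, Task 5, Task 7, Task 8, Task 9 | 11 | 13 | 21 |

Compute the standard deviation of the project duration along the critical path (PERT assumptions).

te_Task 1 = (9 + 4·12 + 21)/6 = 78/6 = 13; σ²_Task 1 = ((21−9)/6)² = 4.000
te_Task 2 = (5 + 4·7 + 15)/6 = 48/6 = 8; σ²_Task 2 = ((15−5)/6)² = 2.778
te_Task 3 = (2 + 4·7 + 18)/6 = 48/6 = 8; σ²_Task 3 = ((18−2)/6)² = 7.111
te_Task 4 = (6 + 4·10 + 20)/6 = 66/6 = 11; σ²_Task 4 = ((20−6)/6)² = 5.444
te_Task 5 = (1 + 4·2 + 3)/6 = 12/6 = 2; σ²_Task 5 = ((3−1)/6)² = 0.111
te_Task 6 = (5 + 4·7 + 9)/6 = 42/6 = 7; σ²_Task 6 = ((9−5)/6)² = 0.444
te_Task 7 = (1 + 4·5 + 15)/6 = 36/6 = 6; σ²_Task 7 = ((15−1)/6)² = 5.444
te_Task 8 = (3 + 4·7 + 17)/6 = 48/6 = 8; σ²_Task 8 = ((17−3)/6)² = 5.444
te_Task 9 = (1 + 4·3 + 11)/6 = 24/6 = 4; σ²_Task 9 = ((11−1)/6)² = 2.778
te_Task 10 = (11 + 4·13 + 21)/6 = 84/6 = 14; σ²_Task 10 = ((21−11)/6)² = 2.778

Forward pass:
ES_Task 1 = 0; EF_Task 1 = 13
ES_Task 2 = 0; EF_Task 2 = 8
ES_Task 3 = 0; EF_Task 3 = 8
ES_Task 4 = 0; EF_Task 4 = 11
ES_Task 5 = 0; EF_Task 5 = 2
ES_Task 6 = 0; EF_Task 6 = 7
ES_Task 7 = 8; EF_Task 7 = 8+6 = 14
ES_Task 8 = 7; EF_Task 8 = 7+8 = 15
ES_Task 9 = max(EF_Task 2=8, EF_Task 3=8) = 8; EF_Task 9 = 8+4 = 12
ES_Task 10 = max(EF_Task 1=13, EF_Task 2=8, EF_Task 4=11, EF_Task 5=2, EF_Task 7=14, EF_Task 8=15, EF_Task 9=12) = 15; EF_Task 10 = 15+14 = 29
Expected project duration μ = 29 weeks. Critical path: Task 6 → Task 8 → Task 10.

Variance along critical path = 0.444 + 5.444 + 2.778 = 8.667
σ = √8.667 = 2.944 weeks

2.94 weeks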